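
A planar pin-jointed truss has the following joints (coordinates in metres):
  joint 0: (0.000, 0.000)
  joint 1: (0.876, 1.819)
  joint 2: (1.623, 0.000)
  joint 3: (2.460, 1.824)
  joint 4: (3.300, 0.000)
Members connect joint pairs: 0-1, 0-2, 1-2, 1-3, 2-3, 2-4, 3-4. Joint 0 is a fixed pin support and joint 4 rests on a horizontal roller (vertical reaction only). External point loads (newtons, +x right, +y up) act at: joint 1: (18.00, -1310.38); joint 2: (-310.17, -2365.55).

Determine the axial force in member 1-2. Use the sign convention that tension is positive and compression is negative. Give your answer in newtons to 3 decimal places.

908.008

N=5 nodes, M=7 members, R=3 reactions → 2N=10, M+R=10
member 0 (0-1): L=2.0189, (cx,cy)=(0.4339,0.9010)
member 1 (0-2): L=1.6230, (cx,cy)=(1.0000,0.0000)
member 2 (1-2): L=1.9664, (cx,cy)=(0.3799,-0.9250)
member 3 (1-3): L=1.5840, (cx,cy)=(1.0000,0.0032)
member 4 (2-3): L=2.0069, (cx,cy)=(0.4171,0.9089)
member 5 (2-4): L=1.6770, (cx,cy)=(1.0000,0.0000)
member 6 (3-4): L=2.0081, (cx,cy)=(0.4183,-0.9083)
solve A·x = −loads:
  F[0-1] = -2391.5906 N (compression)
  F[0-2] = +745.5174 N (tension)
  F[1-2] = +908.0083 N (tension)
  F[1-3] = -1400.6286 N (compression)
  F[2-3] = +1678.5676 N (tension)
  F[2-4] = +700.5474 N (tension)
  F[3-4] = -1674.7482 N (compression)
  Rx@0 = +292.1700 N
  Ry@0 = +2154.7414 N
  Ry@4 = +1521.1886 N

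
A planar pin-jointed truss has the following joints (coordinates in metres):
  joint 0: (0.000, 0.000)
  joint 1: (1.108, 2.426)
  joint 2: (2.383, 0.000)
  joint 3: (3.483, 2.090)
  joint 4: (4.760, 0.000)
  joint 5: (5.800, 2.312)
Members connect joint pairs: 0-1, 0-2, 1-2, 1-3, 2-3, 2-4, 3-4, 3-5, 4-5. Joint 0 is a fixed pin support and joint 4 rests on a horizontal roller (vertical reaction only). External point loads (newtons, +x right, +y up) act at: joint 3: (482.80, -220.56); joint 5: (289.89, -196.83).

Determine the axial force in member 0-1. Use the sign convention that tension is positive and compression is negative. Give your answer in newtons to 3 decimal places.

370.070

N=6 nodes, M=9 members, R=3 reactions → 2N=12, M+R=12
member 0 (0-1): L=2.6670, (cx,cy)=(0.4154,0.9096)
member 1 (0-2): L=2.3830, (cx,cy)=(1.0000,0.0000)
member 2 (1-2): L=2.7406, (cx,cy)=(0.4652,-0.8852)
member 3 (1-3): L=2.3986, (cx,cy)=(0.9901,-0.1401)
member 4 (2-3): L=2.3618, (cx,cy)=(0.4657,0.8849)
member 5 (2-4): L=2.3770, (cx,cy)=(1.0000,0.0000)
member 6 (3-4): L=2.4493, (cx,cy)=(0.5214,-0.8533)
member 7 (3-5): L=2.3276, (cx,cy)=(0.9954,0.0954)
member 8 (4-5): L=2.5351, (cx,cy)=(0.4102,0.9120)
solve A·x = −loads:
  F[0-1] = +370.0699 N (tension)
  F[0-2] = +618.9479 N (tension)
  F[1-2] = -437.3723 N (compression)
  F[1-3] = +360.7735 N (tension)
  F[2-3] = +437.5091 N (tension)
  F[2-4] = +211.7053 N (tension)
  F[3-4] = -608.5524 N (compression)
  F[3-5] = +397.2853 N (tension)
  F[4-5] = -257.3759 N (compression)
  Rx@0 = -772.6900 N
  Ry@0 = -336.6231 N
  Ry@4 = +754.0131 N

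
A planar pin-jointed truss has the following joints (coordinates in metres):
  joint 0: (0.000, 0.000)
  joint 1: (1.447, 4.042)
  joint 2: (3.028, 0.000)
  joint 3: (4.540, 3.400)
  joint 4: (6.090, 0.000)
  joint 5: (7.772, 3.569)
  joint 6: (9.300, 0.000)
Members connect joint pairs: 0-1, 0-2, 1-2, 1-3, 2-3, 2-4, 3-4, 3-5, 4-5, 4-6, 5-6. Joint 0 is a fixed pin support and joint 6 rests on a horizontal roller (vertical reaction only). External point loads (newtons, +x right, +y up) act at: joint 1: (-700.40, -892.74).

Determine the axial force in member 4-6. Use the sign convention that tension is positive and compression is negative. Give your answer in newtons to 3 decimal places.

N=7 nodes, M=11 members, R=3 reactions → 2N=14, M+R=14
member 0 (0-1): L=4.2932, (cx,cy)=(0.3370,0.9415)
member 1 (0-2): L=3.0280, (cx,cy)=(1.0000,0.0000)
member 2 (1-2): L=4.3402, (cx,cy)=(0.3643,-0.9313)
member 3 (1-3): L=3.1589, (cx,cy)=(0.9791,-0.2032)
member 4 (2-3): L=3.7210, (cx,cy)=(0.4063,0.9137)
member 5 (2-4): L=3.0620, (cx,cy)=(1.0000,0.0000)
member 6 (3-4): L=3.7366, (cx,cy)=(0.4148,-0.9099)
member 7 (3-5): L=3.2364, (cx,cy)=(0.9986,0.0522)
member 8 (4-5): L=3.9455, (cx,cy)=(0.4263,0.9046)
member 9 (4-6): L=3.2100, (cx,cy)=(1.0000,0.0000)
member 10 (5-6): L=3.8823, (cx,cy)=(0.3936,-0.9193)
solve A·x = −loads:
  F[0-1] = -1124.0154 N (compression)
  F[0-2] = -321.5567 N (compression)
  F[1-2] = +115.4207 N (tension)
  F[1-3] = +285.4702 N (tension)
  F[2-3] = -117.6403 N (compression)
  F[2-4] = -231.7108 N (compression)
  F[3-4] = +190.6657 N (tension)
  F[3-5] = +152.8291 N (tension)
  F[4-5] = -191.7893 N (compression)
  F[4-6] = -70.8590 N (compression)
  F[5-6] = +180.0384 N (tension)
  Rx@0 = +700.4000 N
  Ry@0 = +1058.2477 N
  Ry@6 = -165.5077 N

-70.859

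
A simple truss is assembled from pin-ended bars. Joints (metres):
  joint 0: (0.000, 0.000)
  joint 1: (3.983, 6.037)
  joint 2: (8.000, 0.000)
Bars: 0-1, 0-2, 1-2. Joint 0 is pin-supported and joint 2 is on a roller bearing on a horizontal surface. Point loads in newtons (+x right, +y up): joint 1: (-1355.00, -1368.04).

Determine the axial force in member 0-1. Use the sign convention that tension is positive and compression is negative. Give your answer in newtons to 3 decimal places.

N=3 nodes, M=3 members, R=3 reactions → 2N=6, M+R=6
member 0 (0-1): L=7.2325, (cx,cy)=(0.5507,0.8347)
member 1 (0-2): L=8.0000, (cx,cy)=(1.0000,0.0000)
member 2 (1-2): L=7.2513, (cx,cy)=(0.5540,-0.8325)
solve A·x = −loads:
  F[0-1] = -2047.9749 N (compression)
  F[0-2] = -227.1691 N (compression)
  F[1-2] = +410.0762 N (tension)
  Rx@0 = +1355.0000 N
  Ry@0 = +1709.4440 N
  Ry@2 = -341.4040 N

-2047.975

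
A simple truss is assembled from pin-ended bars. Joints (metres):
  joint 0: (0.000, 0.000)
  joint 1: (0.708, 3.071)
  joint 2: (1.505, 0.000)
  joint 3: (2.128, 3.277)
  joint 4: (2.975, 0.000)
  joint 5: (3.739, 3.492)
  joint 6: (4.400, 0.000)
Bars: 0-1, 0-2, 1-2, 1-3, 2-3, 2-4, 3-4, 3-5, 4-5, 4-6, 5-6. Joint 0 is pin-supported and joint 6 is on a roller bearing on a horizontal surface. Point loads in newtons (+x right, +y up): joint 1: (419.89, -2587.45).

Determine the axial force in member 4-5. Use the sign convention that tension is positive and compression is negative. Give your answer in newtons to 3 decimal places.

N=7 nodes, M=11 members, R=3 reactions → 2N=14, M+R=14
member 0 (0-1): L=3.1516, (cx,cy)=(0.2247,0.9744)
member 1 (0-2): L=1.5050, (cx,cy)=(1.0000,0.0000)
member 2 (1-2): L=3.1727, (cx,cy)=(0.2512,-0.9679)
member 3 (1-3): L=1.4349, (cx,cy)=(0.9896,0.1436)
member 4 (2-3): L=3.3357, (cx,cy)=(0.1868,0.9824)
member 5 (2-4): L=1.4700, (cx,cy)=(1.0000,0.0000)
member 6 (3-4): L=3.3847, (cx,cy)=(0.2502,-0.9682)
member 7 (3-5): L=1.6253, (cx,cy)=(0.9912,0.1323)
member 8 (4-5): L=3.5746, (cx,cy)=(0.2137,0.9769)
member 9 (4-6): L=1.4250, (cx,cy)=(1.0000,0.0000)
member 10 (5-6): L=3.5540, (cx,cy)=(0.1860,-0.9826)
solve A·x = −loads:
  F[0-1] = -1927.3049 N (compression)
  F[0-2] = +852.8608 N (tension)
  F[1-2] = -829.5029 N (compression)
  F[1-3] = -651.2339 N (compression)
  F[2-3] = +817.2853 N (tension)
  F[2-4] = +491.8449 N (tension)
  F[3-4] = -773.8263 N (compression)
  F[3-5] = -300.8431 N (compression)
  F[4-5] = +766.9269 N (tension)
  F[4-6] = +134.2838 N (tension)
  F[5-6] = -722.0058 N (compression)
  Rx@0 = -419.8900 N
  Ry@0 = +1878.0416 N
  Ry@6 = +709.4084 N

766.927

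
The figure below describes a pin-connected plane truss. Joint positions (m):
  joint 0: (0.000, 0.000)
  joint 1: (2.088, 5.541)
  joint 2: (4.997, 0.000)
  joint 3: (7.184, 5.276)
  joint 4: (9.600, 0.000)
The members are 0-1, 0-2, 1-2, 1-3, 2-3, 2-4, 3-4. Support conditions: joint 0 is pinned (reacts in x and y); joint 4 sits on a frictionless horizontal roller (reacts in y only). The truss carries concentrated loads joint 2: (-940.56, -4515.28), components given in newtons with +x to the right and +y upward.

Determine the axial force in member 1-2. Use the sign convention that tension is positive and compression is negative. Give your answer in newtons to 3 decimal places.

2563.093

N=5 nodes, M=7 members, R=3 reactions → 2N=10, M+R=10
member 0 (0-1): L=5.9214, (cx,cy)=(0.3526,0.9358)
member 1 (0-2): L=4.9970, (cx,cy)=(1.0000,0.0000)
member 2 (1-2): L=6.2582, (cx,cy)=(0.4648,-0.8854)
member 3 (1-3): L=5.1029, (cx,cy)=(0.9987,-0.0519)
member 4 (2-3): L=5.7113, (cx,cy)=(0.3829,0.9238)
member 5 (2-4): L=4.6030, (cx,cy)=(1.0000,0.0000)
member 6 (3-4): L=5.8029, (cx,cy)=(0.4163,-0.9092)
solve A·x = −loads:
  F[0-1] = -2313.5946 N (compression)
  F[0-2] = -124.7354 N (compression)
  F[1-2] = +2563.0934 N (tension)
  F[1-3] = -2009.9413 N (compression)
  F[2-3] = +2431.2266 N (tension)
  F[2-4] = +1076.2544 N (tension)
  F[3-4] = -2584.9992 N (compression)
  Rx@0 = +940.5600 N
  Ry@0 = +2164.9827 N
  Ry@4 = +2350.2973 N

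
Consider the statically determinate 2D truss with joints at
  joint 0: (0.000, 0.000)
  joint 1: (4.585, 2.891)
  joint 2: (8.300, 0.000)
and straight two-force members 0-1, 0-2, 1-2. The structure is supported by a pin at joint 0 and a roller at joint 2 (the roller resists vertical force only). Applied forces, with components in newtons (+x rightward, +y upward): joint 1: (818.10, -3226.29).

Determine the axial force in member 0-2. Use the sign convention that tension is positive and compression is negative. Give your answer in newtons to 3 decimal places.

2656.384

N=3 nodes, M=3 members, R=3 reactions → 2N=6, M+R=6
member 0 (0-1): L=5.4203, (cx,cy)=(0.8459,0.5334)
member 1 (0-2): L=8.3000, (cx,cy)=(1.0000,0.0000)
member 2 (1-2): L=4.7073, (cx,cy)=(0.7892,-0.6141)
solve A·x = −loads:
  F[0-1] = -2173.2013 N (compression)
  F[0-2] = +2656.3840 N (tension)
  F[1-2] = -3365.9539 N (compression)
  Rx@0 = -818.1000 N
  Ry@0 = +1159.1012 N
  Ry@2 = +2067.1888 N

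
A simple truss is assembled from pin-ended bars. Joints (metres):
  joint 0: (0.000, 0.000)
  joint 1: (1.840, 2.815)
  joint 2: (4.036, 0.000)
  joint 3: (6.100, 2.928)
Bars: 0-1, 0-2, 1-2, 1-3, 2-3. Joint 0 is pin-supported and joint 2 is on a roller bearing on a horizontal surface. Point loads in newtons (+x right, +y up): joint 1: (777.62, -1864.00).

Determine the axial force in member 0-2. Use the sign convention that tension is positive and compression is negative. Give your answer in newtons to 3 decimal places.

1086.034

N=4 nodes, M=5 members, R=3 reactions → 2N=8, M+R=8
member 0 (0-1): L=3.3630, (cx,cy)=(0.5471,0.8370)
member 1 (0-2): L=4.0360, (cx,cy)=(1.0000,0.0000)
member 2 (1-2): L=3.5702, (cx,cy)=(0.6151,-0.7885)
member 3 (1-3): L=4.2615, (cx,cy)=(0.9996,0.0265)
member 4 (2-3): L=3.5824, (cx,cy)=(0.5762,0.8173)
solve A·x = −loads:
  F[0-1] = -563.6944 N (compression)
  F[0-2] = +1086.0337 N (tension)
  F[1-2] = -1765.6671 N (compression)
  F[1-3] = -0.0000 N (compression)
  F[2-3] = -0.0000 N (compression)
  Rx@0 = -777.6200 N
  Ry@0 = +471.8394 N
  Ry@2 = +1392.1606 N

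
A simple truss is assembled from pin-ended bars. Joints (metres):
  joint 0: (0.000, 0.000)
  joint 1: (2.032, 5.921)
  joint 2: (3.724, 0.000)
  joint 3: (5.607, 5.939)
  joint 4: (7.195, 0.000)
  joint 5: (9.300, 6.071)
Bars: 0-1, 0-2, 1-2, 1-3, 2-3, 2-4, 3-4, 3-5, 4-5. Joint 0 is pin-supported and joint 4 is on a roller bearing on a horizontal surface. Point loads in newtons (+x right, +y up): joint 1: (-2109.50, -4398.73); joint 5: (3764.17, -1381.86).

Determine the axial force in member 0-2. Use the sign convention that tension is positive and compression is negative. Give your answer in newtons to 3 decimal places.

2104.932

N=6 nodes, M=9 members, R=3 reactions → 2N=12, M+R=12
member 0 (0-1): L=6.2600, (cx,cy)=(0.3246,0.9459)
member 1 (0-2): L=3.7240, (cx,cy)=(1.0000,0.0000)
member 2 (1-2): L=6.1580, (cx,cy)=(0.2748,-0.9615)
member 3 (1-3): L=3.5750, (cx,cy)=(1.0000,0.0050)
member 4 (2-3): L=6.2304, (cx,cy)=(0.3022,0.9532)
member 5 (2-4): L=3.4710, (cx,cy)=(1.0000,0.0000)
member 6 (3-4): L=6.1476, (cx,cy)=(0.2583,-0.9661)
member 7 (3-5): L=3.6954, (cx,cy)=(0.9994,0.0357)
member 8 (4-5): L=6.4256, (cx,cy)=(0.3276,0.9448)
solve A·x = −loads:
  F[0-1] = -1387.1201 N (compression)
  F[0-2] = +2104.9320 N (tension)
  F[1-2] = -3196.9913 N (compression)
  F[1-3] = +2537.6884 N (tension)
  F[2-3] = +3224.7494 N (tension)
  F[2-4] = +251.8990 N (tension)
  F[3-4] = -3036.1910 N (compression)
  F[3-5] = +4299.2949 N (tension)
  F[4-5] = -1625.1104 N (compression)
  Rx@0 = -1654.6700 N
  Ry@0 = +1312.0085 N
  Ry@4 = +4468.5815 N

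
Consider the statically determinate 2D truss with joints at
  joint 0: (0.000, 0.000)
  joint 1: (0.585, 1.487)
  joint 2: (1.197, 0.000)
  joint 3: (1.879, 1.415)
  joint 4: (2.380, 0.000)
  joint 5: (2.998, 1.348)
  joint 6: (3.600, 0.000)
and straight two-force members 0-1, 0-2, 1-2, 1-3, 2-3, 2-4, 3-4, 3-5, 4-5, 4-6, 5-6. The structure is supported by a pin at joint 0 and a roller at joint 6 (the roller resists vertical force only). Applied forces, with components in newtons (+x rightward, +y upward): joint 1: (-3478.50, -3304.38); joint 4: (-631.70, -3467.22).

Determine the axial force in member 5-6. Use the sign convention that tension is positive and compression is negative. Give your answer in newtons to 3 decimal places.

N=7 nodes, M=11 members, R=3 reactions → 2N=14, M+R=14
member 0 (0-1): L=1.5979, (cx,cy)=(0.3661,0.9306)
member 1 (0-2): L=1.1970, (cx,cy)=(1.0000,0.0000)
member 2 (1-2): L=1.6080, (cx,cy)=(0.3806,-0.9247)
member 3 (1-3): L=1.2960, (cx,cy)=(0.9985,-0.0556)
member 4 (2-3): L=1.5708, (cx,cy)=(0.4342,0.9008)
member 5 (2-4): L=1.1830, (cx,cy)=(1.0000,0.0000)
member 6 (3-4): L=1.5011, (cx,cy)=(0.3338,-0.9427)
member 7 (3-5): L=1.1210, (cx,cy)=(0.9982,-0.0598)
member 8 (4-5): L=1.4829, (cx,cy)=(0.4167,0.9090)
member 9 (4-6): L=1.2200, (cx,cy)=(1.0000,0.0000)
member 10 (5-6): L=1.4763, (cx,cy)=(0.4078,-0.9131)
solve A·x = −loads:
  F[0-1] = -5780.5400 N (compression)
  F[0-2] = -1993.9578 N (compression)
  F[1-2] = +2212.4084 N (tension)
  F[1-3] = +521.0345 N (tension)
  F[2-3] = -2271.1455 N (compression)
  F[2-4] = -165.8455 N (compression)
  F[3-4] = +2278.9713 N (tension)
  F[3-5] = -1228.6823 N (compression)
  F[4-5] = +1450.9325 N (tension)
  F[4-6] = +621.8132 N (tension)
  F[5-6] = -1524.9045 N (compression)
  Rx@0 = +4110.2000 N
  Ry@0 = +5379.2343 N
  Ry@6 = +1392.3657 N

-1524.905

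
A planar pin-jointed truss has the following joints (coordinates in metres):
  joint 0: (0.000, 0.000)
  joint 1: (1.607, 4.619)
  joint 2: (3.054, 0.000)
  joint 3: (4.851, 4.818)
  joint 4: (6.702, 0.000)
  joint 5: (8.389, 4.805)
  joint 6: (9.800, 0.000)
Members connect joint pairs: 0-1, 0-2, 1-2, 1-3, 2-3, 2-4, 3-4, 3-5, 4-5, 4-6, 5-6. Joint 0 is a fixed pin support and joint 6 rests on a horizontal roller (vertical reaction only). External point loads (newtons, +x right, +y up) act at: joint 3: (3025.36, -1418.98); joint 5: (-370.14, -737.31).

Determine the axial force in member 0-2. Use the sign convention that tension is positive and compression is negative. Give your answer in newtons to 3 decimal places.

2487.130

N=7 nodes, M=11 members, R=3 reactions → 2N=14, M+R=14
member 0 (0-1): L=4.8906, (cx,cy)=(0.3286,0.9445)
member 1 (0-2): L=3.0540, (cx,cy)=(1.0000,0.0000)
member 2 (1-2): L=4.8403, (cx,cy)=(0.2989,-0.9543)
member 3 (1-3): L=3.2501, (cx,cy)=(0.9981,0.0612)
member 4 (2-3): L=5.1422, (cx,cy)=(0.3495,0.9370)
member 5 (2-4): L=3.6480, (cx,cy)=(1.0000,0.0000)
member 6 (3-4): L=5.1613, (cx,cy)=(0.3586,-0.9335)
member 7 (3-5): L=3.5380, (cx,cy)=(1.0000,-0.0037)
member 8 (4-5): L=5.0925, (cx,cy)=(0.3313,0.9435)
member 9 (4-6): L=3.0980, (cx,cy)=(1.0000,0.0000)
member 10 (5-6): L=5.0079, (cx,cy)=(0.2818,-0.9595)
solve A·x = −loads:
  F[0-1] = +511.5465 N (tension)
  F[0-2] = +2487.1299 N (tension)
  F[1-2] = -486.1462 N (compression)
  F[1-3] = +314.0105 N (tension)
  F[2-3] = +495.1324 N (tension)
  F[2-4] = +2168.7695 N (tension)
  F[3-4] = -2030.5388 N (compression)
  F[3-5] = -1810.7126 N (compression)
  F[4-5] = +2008.8976 N (tension)
  F[4-6] = +775.0755 N (tension)
  F[5-6] = -2750.8798 N (compression)
  Rx@0 = -2655.2200 N
  Ry@0 = -483.1414 N
  Ry@6 = +2639.4314 N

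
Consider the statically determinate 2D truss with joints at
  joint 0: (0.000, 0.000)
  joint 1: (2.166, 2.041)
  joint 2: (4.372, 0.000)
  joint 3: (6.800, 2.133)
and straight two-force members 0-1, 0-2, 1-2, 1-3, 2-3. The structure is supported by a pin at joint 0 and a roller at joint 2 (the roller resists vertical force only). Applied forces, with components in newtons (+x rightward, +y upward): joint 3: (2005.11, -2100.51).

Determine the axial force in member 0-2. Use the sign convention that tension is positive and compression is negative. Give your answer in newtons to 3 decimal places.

-271.016

N=4 nodes, M=5 members, R=3 reactions → 2N=8, M+R=8
member 0 (0-1): L=2.9761, (cx,cy)=(0.7278,0.6858)
member 1 (0-2): L=4.3720, (cx,cy)=(1.0000,0.0000)
member 2 (1-2): L=3.0053, (cx,cy)=(0.7340,-0.6791)
member 3 (1-3): L=4.6349, (cx,cy)=(0.9998,0.0198)
member 4 (2-3): L=3.2319, (cx,cy)=(0.7513,0.6600)
solve A·x = −loads:
  F[0-1] = +3127.4258 N (tension)
  F[0-2] = -271.0162 N (compression)
  F[1-2] = -3026.6629 N (compression)
  F[1-3] = +4498.6581 N (tension)
  F[2-3] = -3317.9226 N (compression)
  Rx@0 = -2005.1100 N
  Ry@0 = -2144.7708 N
  Ry@2 = +4245.2808 N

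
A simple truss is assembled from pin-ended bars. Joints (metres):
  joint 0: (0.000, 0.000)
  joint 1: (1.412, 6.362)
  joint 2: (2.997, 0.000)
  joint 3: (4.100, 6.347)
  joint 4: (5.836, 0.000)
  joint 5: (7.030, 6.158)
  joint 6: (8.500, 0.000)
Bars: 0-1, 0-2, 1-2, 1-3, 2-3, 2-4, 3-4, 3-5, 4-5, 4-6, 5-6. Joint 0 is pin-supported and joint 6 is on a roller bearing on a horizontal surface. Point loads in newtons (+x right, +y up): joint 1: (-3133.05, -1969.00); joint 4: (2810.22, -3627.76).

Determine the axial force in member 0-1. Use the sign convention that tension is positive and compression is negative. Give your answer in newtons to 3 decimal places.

-5248.574

N=7 nodes, M=11 members, R=3 reactions → 2N=14, M+R=14
member 0 (0-1): L=6.5168, (cx,cy)=(0.2167,0.9762)
member 1 (0-2): L=2.9970, (cx,cy)=(1.0000,0.0000)
member 2 (1-2): L=6.5565, (cx,cy)=(0.2417,-0.9703)
member 3 (1-3): L=2.6880, (cx,cy)=(1.0000,-0.0056)
member 4 (2-3): L=6.4421, (cx,cy)=(0.1712,0.9852)
member 5 (2-4): L=2.8390, (cx,cy)=(1.0000,0.0000)
member 6 (3-4): L=6.5801, (cx,cy)=(0.2638,-0.9646)
member 7 (3-5): L=2.9361, (cx,cy)=(0.9979,-0.0644)
member 8 (4-5): L=6.2727, (cx,cy)=(0.1903,0.9817)
member 9 (4-6): L=2.6640, (cx,cy)=(1.0000,0.0000)
member 10 (5-6): L=6.3310, (cx,cy)=(0.2322,-0.9727)
solve A·x = −loads:
  F[0-1] = -5248.5737 N (compression)
  F[0-2] = +814.3810 N (tension)
  F[1-2] = +3244.3612 N (tension)
  F[1-3] = +1211.5464 N (tension)
  F[2-3] = -3195.3160 N (compression)
  F[2-4] = +2145.7839 N (tension)
  F[3-4] = +3284.2854 N (tension)
  F[3-5] = -202.4591 N (compression)
  F[4-5] = +468.3986 N (tension)
  F[4-6] = +112.8800 N (tension)
  F[5-6] = -486.1536 N (compression)
  Rx@0 = +322.8300 N
  Ry@0 = +5123.8928 N
  Ry@6 = +472.8672 N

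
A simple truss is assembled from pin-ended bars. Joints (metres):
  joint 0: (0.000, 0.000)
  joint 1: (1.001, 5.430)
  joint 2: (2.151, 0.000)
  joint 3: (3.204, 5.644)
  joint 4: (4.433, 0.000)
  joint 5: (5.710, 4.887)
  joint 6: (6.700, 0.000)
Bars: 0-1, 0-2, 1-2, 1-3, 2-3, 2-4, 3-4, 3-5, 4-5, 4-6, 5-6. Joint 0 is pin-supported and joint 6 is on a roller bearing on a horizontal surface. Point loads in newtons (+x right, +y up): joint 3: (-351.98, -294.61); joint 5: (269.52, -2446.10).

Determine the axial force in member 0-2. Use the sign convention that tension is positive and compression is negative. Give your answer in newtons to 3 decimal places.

N=7 nodes, M=11 members, R=3 reactions → 2N=14, M+R=14
member 0 (0-1): L=5.5215, (cx,cy)=(0.1813,0.9834)
member 1 (0-2): L=2.1510, (cx,cy)=(1.0000,0.0000)
member 2 (1-2): L=5.5504, (cx,cy)=(0.2072,-0.9783)
member 3 (1-3): L=2.2134, (cx,cy)=(0.9953,0.0967)
member 4 (2-3): L=5.7414, (cx,cy)=(0.1834,0.9830)
member 5 (2-4): L=2.2820, (cx,cy)=(1.0000,0.0000)
member 6 (3-4): L=5.7763, (cx,cy)=(0.2128,-0.9771)
member 7 (3-5): L=2.6178, (cx,cy)=(0.9573,-0.2892)
member 8 (4-5): L=5.0511, (cx,cy)=(0.2528,0.9675)
member 9 (4-6): L=2.2670, (cx,cy)=(1.0000,0.0000)
member 10 (5-6): L=4.9863, (cx,cy)=(0.1985,-0.9801)
solve A·x = −loads:
  F[0-1] = -625.4425 N (compression)
  F[0-2] = +30.9274 N (tension)
  F[1-2] = +605.0157 N (tension)
  F[1-3] = -239.8648 N (compression)
  F[2-3] = -602.1004 N (compression)
  F[2-4] = +266.7093 N (tension)
  F[3-4] = +350.1409 N (tension)
  F[3-5] = -74.8873 N (compression)
  F[4-5] = -353.6111 N (compression)
  F[4-6] = +430.6067 N (tension)
  F[5-6] = -2168.8087 N (compression)
  Rx@0 = +82.4600 N
  Ry@0 = +615.0786 N
  Ry@6 = +2125.6314 N

30.927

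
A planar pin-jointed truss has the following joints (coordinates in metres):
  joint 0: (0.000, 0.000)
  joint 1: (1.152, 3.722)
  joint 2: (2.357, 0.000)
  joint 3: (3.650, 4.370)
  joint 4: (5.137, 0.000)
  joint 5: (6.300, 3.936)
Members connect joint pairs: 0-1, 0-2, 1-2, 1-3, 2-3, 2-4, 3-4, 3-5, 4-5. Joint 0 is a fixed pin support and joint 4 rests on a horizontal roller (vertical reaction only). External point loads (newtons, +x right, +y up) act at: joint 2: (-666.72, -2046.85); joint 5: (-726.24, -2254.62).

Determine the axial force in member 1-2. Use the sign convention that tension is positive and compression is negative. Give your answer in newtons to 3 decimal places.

N=6 nodes, M=9 members, R=3 reactions → 2N=12, M+R=12
member 0 (0-1): L=3.8962, (cx,cy)=(0.2957,0.9553)
member 1 (0-2): L=2.3570, (cx,cy)=(1.0000,0.0000)
member 2 (1-2): L=3.9122, (cx,cy)=(0.3080,-0.9514)
member 3 (1-3): L=2.5807, (cx,cy)=(0.9680,0.2511)
member 4 (2-3): L=4.5573, (cx,cy)=(0.2837,0.9589)
member 5 (2-4): L=2.7800, (cx,cy)=(1.0000,0.0000)
member 6 (3-4): L=4.6161, (cx,cy)=(0.3221,-0.9467)
member 7 (3-5): L=2.6853, (cx,cy)=(0.9869,-0.1616)
member 8 (4-5): L=4.1042, (cx,cy)=(0.2834,0.9590)
solve A·x = −loads:
  F[0-1] = -1207.7058 N (compression)
  F[0-2] = -1035.8745 N (compression)
  F[1-2] = +1028.8909 N (tension)
  F[1-3] = -696.3032 N (compression)
  F[2-3] = +1113.7487 N (tension)
  F[2-4] = -368.2402 N (compression)
  F[3-4] = -933.5237 N (compression)
  F[3-5] = -58.0415 N (compression)
  F[4-5] = -2360.7644 N (compression)
  Rx@0 = +1392.9600 N
  Ry@0 = +1153.7085 N
  Ry@4 = +3147.7615 N

1028.891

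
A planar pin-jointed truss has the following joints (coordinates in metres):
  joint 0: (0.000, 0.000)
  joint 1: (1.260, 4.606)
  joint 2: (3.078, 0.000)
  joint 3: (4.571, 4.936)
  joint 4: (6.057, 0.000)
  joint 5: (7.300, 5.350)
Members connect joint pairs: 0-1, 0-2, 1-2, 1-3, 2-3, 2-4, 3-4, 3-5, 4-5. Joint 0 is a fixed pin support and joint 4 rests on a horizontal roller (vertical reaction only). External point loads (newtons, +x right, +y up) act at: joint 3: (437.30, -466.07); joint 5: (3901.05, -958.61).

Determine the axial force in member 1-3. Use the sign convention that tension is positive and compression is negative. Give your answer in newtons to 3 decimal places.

N=6 nodes, M=9 members, R=3 reactions → 2N=12, M+R=12
member 0 (0-1): L=4.7752, (cx,cy)=(0.2639,0.9646)
member 1 (0-2): L=3.0780, (cx,cy)=(1.0000,0.0000)
member 2 (1-2): L=4.9518, (cx,cy)=(0.3671,-0.9302)
member 3 (1-3): L=3.3274, (cx,cy)=(0.9951,0.0992)
member 4 (2-3): L=5.1569, (cx,cy)=(0.2895,0.9572)
member 5 (2-4): L=2.9790, (cx,cy)=(1.0000,0.0000)
member 6 (3-4): L=5.1548, (cx,cy)=(0.2883,-0.9575)
member 7 (3-5): L=2.7602, (cx,cy)=(0.9887,0.1500)
member 8 (4-5): L=5.4925, (cx,cy)=(0.2263,0.9741)
solve A·x = −loads:
  F[0-1] = +4027.1688 N (tension)
  F[0-2] = +3275.7350 N (tension)
  F[1-2] = -3908.4647 N (compression)
  F[1-3] = +2509.9390 N (tension)
  F[2-3] = +3798.1876 N (tension)
  F[2-4] = +741.1432 N (tension)
  F[3-4] = -3866.1977 N (compression)
  F[3-5] = +4323.3343 N (tension)
  F[4-5] = -1649.8621 N (compression)
  Rx@0 = -4338.3500 N
  Ry@0 = -3884.4482 N
  Ry@4 = +5309.1282 N

2509.939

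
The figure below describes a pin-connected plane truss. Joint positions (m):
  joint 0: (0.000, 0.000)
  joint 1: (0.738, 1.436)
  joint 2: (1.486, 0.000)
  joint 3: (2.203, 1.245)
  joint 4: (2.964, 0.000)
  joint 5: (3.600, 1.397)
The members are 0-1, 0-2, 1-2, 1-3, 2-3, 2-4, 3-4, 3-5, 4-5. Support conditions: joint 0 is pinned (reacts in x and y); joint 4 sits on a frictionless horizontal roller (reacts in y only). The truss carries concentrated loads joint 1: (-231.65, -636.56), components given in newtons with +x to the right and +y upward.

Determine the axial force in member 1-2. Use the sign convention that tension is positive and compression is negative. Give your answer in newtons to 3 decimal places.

-44.656

N=6 nodes, M=9 members, R=3 reactions → 2N=12, M+R=12
member 0 (0-1): L=1.6145, (cx,cy)=(0.4571,0.8894)
member 1 (0-2): L=1.4860, (cx,cy)=(1.0000,0.0000)
member 2 (1-2): L=1.6191, (cx,cy)=(0.4620,-0.8869)
member 3 (1-3): L=1.4774, (cx,cy)=(0.9916,-0.1293)
member 4 (2-3): L=1.4367, (cx,cy)=(0.4991,0.8666)
member 5 (2-4): L=1.4780, (cx,cy)=(1.0000,0.0000)
member 6 (3-4): L=1.4592, (cx,cy)=(0.5215,-0.8532)
member 7 (3-5): L=1.4052, (cx,cy)=(0.9941,0.1082)
member 8 (4-5): L=1.5350, (cx,cy)=(0.4143,0.9101)
solve A·x = −loads:
  F[0-1] = -663.6864 N (compression)
  F[0-2] = +71.7185 N (tension)
  F[1-2] = -44.6560 N (compression)
  F[1-3] = -51.5209 N (compression)
  F[2-3] = +45.7034 N (tension)
  F[2-4] = +28.2797 N (tension)
  F[3-4] = -54.2243 N (compression)
  F[3-5] = -0.0000 N (compression)
  F[4-5] = +0.0000 N (tension)
  Rx@0 = +231.6500 N
  Ry@0 = +590.2942 N
  Ry@4 = +46.2658 N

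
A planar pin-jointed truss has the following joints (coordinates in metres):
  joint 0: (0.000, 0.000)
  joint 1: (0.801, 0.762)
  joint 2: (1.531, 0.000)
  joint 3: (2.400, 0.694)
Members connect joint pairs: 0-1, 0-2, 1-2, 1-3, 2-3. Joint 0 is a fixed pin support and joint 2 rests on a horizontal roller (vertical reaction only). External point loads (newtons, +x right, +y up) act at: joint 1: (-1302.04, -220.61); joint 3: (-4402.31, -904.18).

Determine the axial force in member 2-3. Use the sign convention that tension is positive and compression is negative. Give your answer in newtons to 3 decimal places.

N=4 nodes, M=5 members, R=3 reactions → 2N=8, M+R=8
member 0 (0-1): L=1.1056, (cx,cy)=(0.7245,0.6892)
member 1 (0-2): L=1.5310, (cx,cy)=(1.0000,0.0000)
member 2 (1-2): L=1.0552, (cx,cy)=(0.6918,-0.7221)
member 3 (1-3): L=1.6004, (cx,cy)=(0.9991,-0.0425)
member 4 (2-3): L=1.1121, (cx,cy)=(0.7814,0.6240)
solve A·x = −loads:
  F[0-1] = -3243.5012 N (compression)
  F[0-2] = -3354.3523 N (compression)
  F[1-2] = +2973.2522 N (tension)
  F[1-3] = -3107.6060 N (compression)
  F[2-3] = -1660.5052 N (compression)
  Rx@0 = +5704.3500 N
  Ry@0 = +2235.5784 N
  Ry@2 = -1110.7884 N

-1660.505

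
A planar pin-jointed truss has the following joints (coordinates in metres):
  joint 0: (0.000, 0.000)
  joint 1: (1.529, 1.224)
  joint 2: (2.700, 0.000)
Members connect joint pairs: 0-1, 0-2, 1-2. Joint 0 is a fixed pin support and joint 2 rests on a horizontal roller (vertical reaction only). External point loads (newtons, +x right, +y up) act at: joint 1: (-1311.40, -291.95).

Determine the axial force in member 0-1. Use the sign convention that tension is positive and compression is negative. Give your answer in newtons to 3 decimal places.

N=3 nodes, M=3 members, R=3 reactions → 2N=6, M+R=6
member 0 (0-1): L=1.9586, (cx,cy)=(0.7807,0.6249)
member 1 (0-2): L=2.7000, (cx,cy)=(1.0000,0.0000)
member 2 (1-2): L=1.6939, (cx,cy)=(0.6913,-0.7226)
solve A·x = −loads:
  F[0-1] = -1153.8971 N (compression)
  F[0-2] = -410.5877 N (compression)
  F[1-2] = +593.9446 N (tension)
  Rx@0 = +1311.4000 N
  Ry@0 = +721.1211 N
  Ry@2 = -429.1711 N

-1153.897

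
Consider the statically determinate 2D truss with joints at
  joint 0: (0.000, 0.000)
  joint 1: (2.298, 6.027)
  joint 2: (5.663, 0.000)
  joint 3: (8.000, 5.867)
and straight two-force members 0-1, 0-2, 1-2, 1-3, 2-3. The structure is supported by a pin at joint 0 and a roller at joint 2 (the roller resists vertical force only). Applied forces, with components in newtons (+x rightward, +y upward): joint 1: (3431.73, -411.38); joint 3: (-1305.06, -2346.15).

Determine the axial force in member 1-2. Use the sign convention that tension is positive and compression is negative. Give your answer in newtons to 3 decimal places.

N=4 nodes, M=5 members, R=3 reactions → 2N=8, M+R=8
member 0 (0-1): L=6.4502, (cx,cy)=(0.3563,0.9344)
member 1 (0-2): L=5.6630, (cx,cy)=(1.0000,0.0000)
member 2 (1-2): L=6.9027, (cx,cy)=(0.4875,-0.8731)
member 3 (1-3): L=5.7042, (cx,cy)=(0.9996,-0.0280)
member 4 (2-3): L=6.3153, (cx,cy)=(0.3701,0.9290)
solve A·x = −loads:
  F[0-1] = +3236.3542 N (tension)
  F[0-2] = +973.6667 N (tension)
  F[1-2] = -3922.7792 N (compression)
  F[1-3] = -366.5675 N (compression)
  F[2-3] = -2536.4957 N (compression)
  Rx@0 = -2126.6700 N
  Ry@0 = -3023.9994 N
  Ry@2 = +5781.5294 N

-3922.779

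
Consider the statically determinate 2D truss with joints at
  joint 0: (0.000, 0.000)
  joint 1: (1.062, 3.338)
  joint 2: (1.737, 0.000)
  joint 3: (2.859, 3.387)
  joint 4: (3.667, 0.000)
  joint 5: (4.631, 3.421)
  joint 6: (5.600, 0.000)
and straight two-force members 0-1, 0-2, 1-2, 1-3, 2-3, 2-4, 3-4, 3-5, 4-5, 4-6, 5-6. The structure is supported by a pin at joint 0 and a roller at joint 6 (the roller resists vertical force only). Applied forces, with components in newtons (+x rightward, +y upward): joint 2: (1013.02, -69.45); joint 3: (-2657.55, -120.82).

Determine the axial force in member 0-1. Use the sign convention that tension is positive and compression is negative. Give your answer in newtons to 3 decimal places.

N=7 nodes, M=11 members, R=3 reactions → 2N=14, M+R=14
member 0 (0-1): L=3.5029, (cx,cy)=(0.3032,0.9529)
member 1 (0-2): L=1.7370, (cx,cy)=(1.0000,0.0000)
member 2 (1-2): L=3.4056, (cx,cy)=(0.1982,-0.9802)
member 3 (1-3): L=1.7977, (cx,cy)=(0.9996,0.0273)
member 4 (2-3): L=3.5680, (cx,cy)=(0.3145,0.9493)
member 5 (2-4): L=1.9300, (cx,cy)=(1.0000,0.0000)
member 6 (3-4): L=3.4820, (cx,cy)=(0.2320,-0.9727)
member 7 (3-5): L=1.7723, (cx,cy)=(0.9998,0.0192)
member 8 (4-5): L=3.5542, (cx,cy)=(0.2712,0.9625)
member 9 (4-6): L=1.9330, (cx,cy)=(1.0000,0.0000)
member 10 (5-6): L=3.5556, (cx,cy)=(0.2725,-0.9621)
solve A·x = −loads:
  F[0-1] = -1799.0644 N (compression)
  F[0-2] = -1099.0895 N (compression)
  F[1-2] = +1724.4070 N (tension)
  F[1-3] = -887.5564 N (compression)
  F[2-3] = -1707.3597 N (compression)
  F[2-4] = -1233.4244 N (compression)
  F[3-4] = +1583.9674 N (tension)
  F[3-5] = +866.0280 N (tension)
  F[4-5] = -1600.7346 N (compression)
  F[4-6] = -431.7073 N (compression)
  F[5-6] = +1584.0795 N (tension)
  Rx@0 = +1644.5300 N
  Ry@0 = +1714.3884 N
  Ry@6 = -1524.1184 N

-1799.064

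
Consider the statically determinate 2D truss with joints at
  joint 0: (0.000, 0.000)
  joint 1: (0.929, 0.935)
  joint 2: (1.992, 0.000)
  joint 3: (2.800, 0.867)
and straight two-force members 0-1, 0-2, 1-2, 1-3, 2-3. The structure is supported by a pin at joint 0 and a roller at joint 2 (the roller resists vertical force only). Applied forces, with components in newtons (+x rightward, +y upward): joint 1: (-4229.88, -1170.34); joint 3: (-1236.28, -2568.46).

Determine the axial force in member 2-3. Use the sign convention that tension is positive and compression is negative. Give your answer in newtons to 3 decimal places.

-3455.319

N=4 nodes, M=5 members, R=3 reactions → 2N=8, M+R=8
member 0 (0-1): L=1.3181, (cx,cy)=(0.7048,0.7094)
member 1 (0-2): L=1.9920, (cx,cy)=(1.0000,0.0000)
member 2 (1-2): L=1.4157, (cx,cy)=(0.7509,-0.6605)
member 3 (1-3): L=1.8722, (cx,cy)=(0.9993,-0.0363)
member 4 (2-3): L=1.1851, (cx,cy)=(0.6818,0.7316)
solve A·x = −loads:
  F[0-1] = -2969.0734 N (compression)
  F[0-2] = -3373.4768 N (compression)
  F[1-2] = +1355.3922 N (tension)
  F[1-3] = +1120.2157 N (tension)
  F[2-3] = -3455.3188 N (compression)
  Rx@0 = +5466.1600 N
  Ry@0 = +2106.1989 N
  Ry@2 = +1632.6011 N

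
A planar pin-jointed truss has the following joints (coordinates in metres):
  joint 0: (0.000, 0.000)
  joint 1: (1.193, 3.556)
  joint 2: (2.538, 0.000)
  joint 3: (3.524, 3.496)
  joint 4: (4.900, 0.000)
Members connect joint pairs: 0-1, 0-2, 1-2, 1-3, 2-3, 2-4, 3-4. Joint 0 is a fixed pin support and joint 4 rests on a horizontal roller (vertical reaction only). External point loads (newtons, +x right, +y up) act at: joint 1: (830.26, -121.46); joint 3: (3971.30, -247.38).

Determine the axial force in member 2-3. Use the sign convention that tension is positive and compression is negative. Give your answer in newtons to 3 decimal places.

3570.457

N=5 nodes, M=7 members, R=3 reactions → 2N=10, M+R=10
member 0 (0-1): L=3.7508, (cx,cy)=(0.3181,0.9481)
member 1 (0-2): L=2.5380, (cx,cy)=(1.0000,0.0000)
member 2 (1-2): L=3.8019, (cx,cy)=(0.3538,-0.9353)
member 3 (1-3): L=2.3318, (cx,cy)=(0.9997,-0.0257)
member 4 (2-3): L=3.6324, (cx,cy)=(0.2714,0.9625)
member 5 (2-4): L=2.3620, (cx,cy)=(1.0000,0.0000)
member 6 (3-4): L=3.7570, (cx,cy)=(0.3662,-0.9305)
solve A·x = −loads:
  F[0-1] = +3453.9452 N (tension)
  F[0-2] = +3702.9748 N (tension)
  F[1-2] = -3673.9922 N (compression)
  F[1-3] = +1568.6073 N (tension)
  F[2-3] = +3570.4573 N (tension)
  F[2-4] = +1434.0218 N (tension)
  F[3-4] = -3915.4691 N (compression)
  Rx@0 = -4801.5600 N
  Ry@0 = -3274.5760 N
  Ry@4 = +3643.4160 N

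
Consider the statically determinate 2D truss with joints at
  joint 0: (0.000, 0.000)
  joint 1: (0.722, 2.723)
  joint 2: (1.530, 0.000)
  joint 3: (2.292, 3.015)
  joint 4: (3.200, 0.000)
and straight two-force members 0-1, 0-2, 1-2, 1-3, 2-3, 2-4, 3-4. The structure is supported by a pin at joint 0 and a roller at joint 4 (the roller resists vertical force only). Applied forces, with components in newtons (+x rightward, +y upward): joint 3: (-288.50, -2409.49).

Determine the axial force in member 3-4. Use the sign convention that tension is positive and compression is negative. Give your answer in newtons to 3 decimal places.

-1518.481

N=5 nodes, M=7 members, R=3 reactions → 2N=10, M+R=10
member 0 (0-1): L=2.8171, (cx,cy)=(0.2563,0.9666)
member 1 (0-2): L=1.5300, (cx,cy)=(1.0000,0.0000)
member 2 (1-2): L=2.8404, (cx,cy)=(0.2845,-0.9587)
member 3 (1-3): L=1.5969, (cx,cy)=(0.9831,0.1829)
member 4 (2-3): L=3.1098, (cx,cy)=(0.2450,0.9695)
member 5 (2-4): L=1.6700, (cx,cy)=(1.0000,0.0000)
member 6 (3-4): L=3.1488, (cx,cy)=(0.2884,-0.9575)
solve A·x = −loads:
  F[0-1] = -988.5316 N (compression)
  F[0-2] = -35.1467 N (compression)
  F[1-2] = +897.9835 N (tension)
  F[1-3] = -517.5296 N (compression)
  F[2-3] = -887.9519 N (compression)
  F[2-4] = +437.8807 N (tension)
  F[3-4] = -1518.4815 N (compression)
  Rx@0 = +288.5000 N
  Ry@0 = +955.5139 N
  Ry@4 = +1453.9761 N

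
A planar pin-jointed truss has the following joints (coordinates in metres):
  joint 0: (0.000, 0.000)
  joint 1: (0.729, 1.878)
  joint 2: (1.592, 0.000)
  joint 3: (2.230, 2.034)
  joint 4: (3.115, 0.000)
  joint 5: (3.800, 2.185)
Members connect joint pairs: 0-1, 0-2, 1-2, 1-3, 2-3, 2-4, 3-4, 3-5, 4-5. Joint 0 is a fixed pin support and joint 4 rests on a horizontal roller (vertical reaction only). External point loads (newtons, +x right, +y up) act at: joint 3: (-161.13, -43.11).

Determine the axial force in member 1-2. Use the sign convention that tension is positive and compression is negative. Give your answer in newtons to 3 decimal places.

N=6 nodes, M=9 members, R=3 reactions → 2N=12, M+R=12
member 0 (0-1): L=2.0145, (cx,cy)=(0.3619,0.9322)
member 1 (0-2): L=1.5920, (cx,cy)=(1.0000,0.0000)
member 2 (1-2): L=2.0668, (cx,cy)=(0.4176,-0.9087)
member 3 (1-3): L=1.5091, (cx,cy)=(0.9946,0.1034)
member 4 (2-3): L=2.1317, (cx,cy)=(0.2993,0.9542)
member 5 (2-4): L=1.5230, (cx,cy)=(1.0000,0.0000)
member 6 (3-4): L=2.2182, (cx,cy)=(0.3990,-0.9170)
member 7 (3-5): L=1.5772, (cx,cy)=(0.9954,0.0957)
member 8 (4-5): L=2.2899, (cx,cy)=(0.2991,0.9542)
solve A·x = −loads:
  F[0-1] = -126.0002 N (compression)
  F[0-2] = -115.5341 N (compression)
  F[1-2] = +118.3995 N (tension)
  F[1-3] = -95.5459 N (compression)
  F[2-3] = -112.7523 N (compression)
  F[2-4] = -32.3503 N (compression)
  F[3-4] = +81.0839 N (tension)
  F[3-5] = -0.0000 N (compression)
  F[4-5] = +0.0000 N (tension)
  Rx@0 = +161.1300 N
  Ry@0 = +117.4609 N
  Ry@4 = -74.3509 N

118.400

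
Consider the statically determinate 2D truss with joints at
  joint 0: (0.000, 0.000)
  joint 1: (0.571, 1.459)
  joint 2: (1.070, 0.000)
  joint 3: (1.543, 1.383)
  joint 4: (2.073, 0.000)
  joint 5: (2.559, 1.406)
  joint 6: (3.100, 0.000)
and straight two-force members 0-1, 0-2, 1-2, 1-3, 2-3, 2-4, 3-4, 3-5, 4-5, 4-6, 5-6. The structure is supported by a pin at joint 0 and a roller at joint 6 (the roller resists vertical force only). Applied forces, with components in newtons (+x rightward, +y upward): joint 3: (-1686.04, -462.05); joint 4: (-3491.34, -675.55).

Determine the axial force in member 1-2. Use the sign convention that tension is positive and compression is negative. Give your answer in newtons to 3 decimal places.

1351.990

N=7 nodes, M=11 members, R=3 reactions → 2N=14, M+R=14
member 0 (0-1): L=1.5668, (cx,cy)=(0.3644,0.9312)
member 1 (0-2): L=1.0700, (cx,cy)=(1.0000,0.0000)
member 2 (1-2): L=1.5420, (cx,cy)=(0.3236,-0.9462)
member 3 (1-3): L=0.9750, (cx,cy)=(0.9970,-0.0780)
member 4 (2-3): L=1.4616, (cx,cy)=(0.3236,0.9462)
member 5 (2-4): L=1.0030, (cx,cy)=(1.0000,0.0000)
member 6 (3-4): L=1.4811, (cx,cy)=(0.3578,-0.9338)
member 7 (3-5): L=1.0163, (cx,cy)=(0.9997,0.0226)
member 8 (4-5): L=1.4876, (cx,cy)=(0.3267,0.9451)
member 9 (4-6): L=1.0270, (cx,cy)=(1.0000,0.0000)
member 10 (5-6): L=1.5065, (cx,cy)=(0.3591,-0.9333)
solve A·x = −loads:
  F[0-1] = -1297.2851 N (compression)
  F[0-2] = -4704.5877 N (compression)
  F[1-2] = +1351.9900 N (tension)
  F[1-3] = -913.0899 N (compression)
  F[2-3] = -1351.9879 N (compression)
  F[2-4] = -3829.5557 N (compression)
  F[3-4] = +800.1749 N (tension)
  F[3-5] = +51.8882 N (tension)
  F[4-5] = -75.7962 N (compression)
  F[4-6] = -27.1127 N (compression)
  F[5-6] = +75.4991 N (tension)
  Rx@0 = +5177.3800 N
  Ry@0 = +1208.0629 N
  Ry@6 = -70.4629 N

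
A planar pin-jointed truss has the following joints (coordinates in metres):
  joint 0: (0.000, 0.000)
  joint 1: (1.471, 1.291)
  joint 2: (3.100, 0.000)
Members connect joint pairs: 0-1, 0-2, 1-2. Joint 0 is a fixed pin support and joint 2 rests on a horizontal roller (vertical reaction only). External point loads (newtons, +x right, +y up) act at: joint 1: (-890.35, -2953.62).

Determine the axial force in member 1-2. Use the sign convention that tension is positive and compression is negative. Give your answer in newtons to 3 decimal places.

-1659.534

N=3 nodes, M=3 members, R=3 reactions → 2N=6, M+R=6
member 0 (0-1): L=1.9572, (cx,cy)=(0.7516,0.6596)
member 1 (0-2): L=3.1000, (cx,cy)=(1.0000,0.0000)
member 2 (1-2): L=2.0785, (cx,cy)=(0.7837,-0.6211)
solve A·x = −loads:
  F[0-1] = -2915.0907 N (compression)
  F[0-2] = +1300.6166 N (tension)
  F[1-2] = -1659.5344 N (compression)
  Rx@0 = +890.3500 N
  Ry@0 = +1922.8674 N
  Ry@2 = +1030.7526 N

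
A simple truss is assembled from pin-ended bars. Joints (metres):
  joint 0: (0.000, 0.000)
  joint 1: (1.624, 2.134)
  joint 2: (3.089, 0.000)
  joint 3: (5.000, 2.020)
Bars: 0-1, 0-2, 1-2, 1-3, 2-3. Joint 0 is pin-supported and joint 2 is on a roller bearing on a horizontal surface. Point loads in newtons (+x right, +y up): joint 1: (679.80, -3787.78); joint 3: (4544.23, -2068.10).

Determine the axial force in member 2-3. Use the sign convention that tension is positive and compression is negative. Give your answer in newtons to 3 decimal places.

N=4 nodes, M=5 members, R=3 reactions → 2N=8, M+R=8
member 0 (0-1): L=2.6817, (cx,cy)=(0.6056,0.7958)
member 1 (0-2): L=3.0890, (cx,cy)=(1.0000,0.0000)
member 2 (1-2): L=2.5885, (cx,cy)=(0.5660,-0.8244)
member 3 (1-3): L=3.3779, (cx,cy)=(0.9994,-0.0337)
member 4 (2-3): L=2.7807, (cx,cy)=(0.6872,0.7264)
solve A·x = −loads:
  F[0-1] = +3674.7531 N (tension)
  F[0-2] = +2998.6226 N (tension)
  F[1-2] = -8399.5183 N (compression)
  F[1-3] = +6303.0836 N (tension)
  F[2-3] = -2554.0916 N (compression)
  Rx@0 = -5224.0300 N
  Ry@0 = -2924.2730 N
  Ry@2 = +8780.1530 N

-2554.092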